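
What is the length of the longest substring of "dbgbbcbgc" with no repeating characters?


Input: "dbgbbcbgc"
Sliding window (track last position of each char):
  Position 0 ('d'): window [0,0] length 1 -- new best
  Position 1 ('b'): window [0,1] length 2 -- new best
  Position 2 ('g'): window [0,2] length 3 -- new best
  Position 3 ('b'): repeat (last at 1), move window start to 2
  Position 3 ('b'): window [2,3] length 2
  Position 4 ('b'): repeat (last at 3), move window start to 4
  Position 4 ('b'): window [4,4] length 1
  Position 5 ('c'): window [4,5] length 2
  Position 6 ('b'): repeat (last at 4), move window start to 5
  Position 6 ('b'): window [5,6] length 2
  Position 7 ('g'): window [5,7] length 3
  Position 8 ('c'): repeat (last at 5), move window start to 6
  Position 8 ('c'): window [6,8] length 3
Longest substring with no repeats: "dbg" with length 3

3


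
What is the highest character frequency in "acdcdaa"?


Input: acdcdaa
Character counts:
  'a': 3
  'c': 2
  'd': 2
Maximum frequency: 3

3


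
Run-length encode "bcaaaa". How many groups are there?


Input: bcaaaa
Scanning for consecutive runs:
  Group 1: 'b' x 1 (positions 0-0)
  Group 2: 'c' x 1 (positions 1-1)
  Group 3: 'a' x 4 (positions 2-5)
Total groups: 3

3


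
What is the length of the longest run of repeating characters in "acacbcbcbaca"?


Input: "acacbcbcbaca"
Scanning for longest run:
  Position 1 ('c'): new char, reset run to 1
  Position 2 ('a'): new char, reset run to 1
  Position 3 ('c'): new char, reset run to 1
  Position 4 ('b'): new char, reset run to 1
  Position 5 ('c'): new char, reset run to 1
  Position 6 ('b'): new char, reset run to 1
  Position 7 ('c'): new char, reset run to 1
  Position 8 ('b'): new char, reset run to 1
  Position 9 ('a'): new char, reset run to 1
  Position 10 ('c'): new char, reset run to 1
  Position 11 ('a'): new char, reset run to 1
Longest run: 'a' with length 1

1


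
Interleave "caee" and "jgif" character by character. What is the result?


Interleaving "caee" and "jgif":
  Position 0: 'c' from first, 'j' from second => "cj"
  Position 1: 'a' from first, 'g' from second => "ag"
  Position 2: 'e' from first, 'i' from second => "ei"
  Position 3: 'e' from first, 'f' from second => "ef"
Result: cjageief

cjageief


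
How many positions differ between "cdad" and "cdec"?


Comparing "cdad" and "cdec" position by position:
  Position 0: 'c' vs 'c' => same
  Position 1: 'd' vs 'd' => same
  Position 2: 'a' vs 'e' => DIFFER
  Position 3: 'd' vs 'c' => DIFFER
Positions that differ: 2

2


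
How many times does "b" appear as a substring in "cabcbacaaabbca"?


Searching for "b" in "cabcbacaaabbca"
Scanning each position:
  Position 0: "c" => no
  Position 1: "a" => no
  Position 2: "b" => MATCH
  Position 3: "c" => no
  Position 4: "b" => MATCH
  Position 5: "a" => no
  Position 6: "c" => no
  Position 7: "a" => no
  Position 8: "a" => no
  Position 9: "a" => no
  Position 10: "b" => MATCH
  Position 11: "b" => MATCH
  Position 12: "c" => no
  Position 13: "a" => no
Total occurrences: 4

4


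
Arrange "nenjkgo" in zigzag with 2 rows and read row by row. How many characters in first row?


Zigzag "nenjkgo" into 2 rows:
Placing characters:
  'n' => row 0
  'e' => row 1
  'n' => row 0
  'j' => row 1
  'k' => row 0
  'g' => row 1
  'o' => row 0
Rows:
  Row 0: "nnko"
  Row 1: "ejg"
First row length: 4

4


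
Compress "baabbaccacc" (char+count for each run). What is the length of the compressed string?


Input: baabbaccacc
Runs:
  'b' x 1 => "b1"
  'a' x 2 => "a2"
  'b' x 2 => "b2"
  'a' x 1 => "a1"
  'c' x 2 => "c2"
  'a' x 1 => "a1"
  'c' x 2 => "c2"
Compressed: "b1a2b2a1c2a1c2"
Compressed length: 14

14


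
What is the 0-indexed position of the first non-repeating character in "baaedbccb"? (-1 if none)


Input: baaedbccb
Character frequencies:
  'a': 2
  'b': 3
  'c': 2
  'd': 1
  'e': 1
Scanning left to right for freq == 1:
  Position 0 ('b'): freq=3, skip
  Position 1 ('a'): freq=2, skip
  Position 2 ('a'): freq=2, skip
  Position 3 ('e'): unique! => answer = 3

3


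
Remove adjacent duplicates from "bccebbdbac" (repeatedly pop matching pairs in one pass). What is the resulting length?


Input: bccebbdbac
Stack-based adjacent duplicate removal:
  Read 'b': push. Stack: b
  Read 'c': push. Stack: bc
  Read 'c': matches stack top 'c' => pop. Stack: b
  Read 'e': push. Stack: be
  Read 'b': push. Stack: beb
  Read 'b': matches stack top 'b' => pop. Stack: be
  Read 'd': push. Stack: bed
  Read 'b': push. Stack: bedb
  Read 'a': push. Stack: bedba
  Read 'c': push. Stack: bedbac
Final stack: "bedbac" (length 6)

6


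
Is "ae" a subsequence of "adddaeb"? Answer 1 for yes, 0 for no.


Check if "ae" is a subsequence of "adddaeb"
Greedy scan:
  Position 0 ('a'): matches sub[0] = 'a'
  Position 1 ('d'): no match needed
  Position 2 ('d'): no match needed
  Position 3 ('d'): no match needed
  Position 4 ('a'): no match needed
  Position 5 ('e'): matches sub[1] = 'e'
  Position 6 ('b'): no match needed
All 2 characters matched => is a subsequence

1


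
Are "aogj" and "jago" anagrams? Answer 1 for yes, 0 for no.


Strings: "aogj", "jago"
Sorted first:  agjo
Sorted second: agjo
Sorted forms match => anagrams

1


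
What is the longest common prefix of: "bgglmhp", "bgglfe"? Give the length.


Words: bgglmhp, bgglfe
  Position 0: all 'b' => match
  Position 1: all 'g' => match
  Position 2: all 'g' => match
  Position 3: all 'l' => match
  Position 4: ('m', 'f') => mismatch, stop
LCP = "bggl" (length 4)

4


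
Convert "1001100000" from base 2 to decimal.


Input: "1001100000" in base 2
Positional expansion:
  Digit '1' (value 1) x 2^9 = 512
  Digit '0' (value 0) x 2^8 = 0
  Digit '0' (value 0) x 2^7 = 0
  Digit '1' (value 1) x 2^6 = 64
  Digit '1' (value 1) x 2^5 = 32
  Digit '0' (value 0) x 2^4 = 0
  Digit '0' (value 0) x 2^3 = 0
  Digit '0' (value 0) x 2^2 = 0
  Digit '0' (value 0) x 2^1 = 0
  Digit '0' (value 0) x 2^0 = 0
Sum = 608

608


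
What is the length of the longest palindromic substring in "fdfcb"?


Input: "fdfcb"
Checking substrings for palindromes:
  [0:3] "fdf" (len 3) => palindrome
Longest palindromic substring: "fdf" with length 3

3


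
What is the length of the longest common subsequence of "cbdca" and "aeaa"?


LCS of "cbdca" and "aeaa"
DP table:
           a    e    a    a
      0    0    0    0    0
  c   0    0    0    0    0
  b   0    0    0    0    0
  d   0    0    0    0    0
  c   0    0    0    0    0
  a   0    1    1    1    1
LCS length = dp[5][4] = 1

1


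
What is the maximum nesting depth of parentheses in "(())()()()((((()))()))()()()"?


Input: "(())()()()((((()))()))()()()"
Tracking depth:
  Position 0 '(': depth becomes 1
  Position 1 '(': depth becomes 2
  Position 2 ')': depth becomes 1
  Position 3 ')': depth becomes 0
  Position 4 '(': depth becomes 1
  Position 5 ')': depth becomes 0
  Position 6 '(': depth becomes 1
  Position 7 ')': depth becomes 0
  Position 8 '(': depth becomes 1
  Position 9 ')': depth becomes 0
  Position 10 '(': depth becomes 1
  Position 11 '(': depth becomes 2
  Position 12 '(': depth becomes 3
  Position 13 '(': depth becomes 4
  Position 14 '(': depth becomes 5
  Position 15 ')': depth becomes 4
  Position 16 ')': depth becomes 3
  Position 17 ')': depth becomes 2
  Position 18 '(': depth becomes 3
  Position 19 ')': depth becomes 2
  Position 20 ')': depth becomes 1
  Position 21 ')': depth becomes 0
  Position 22 '(': depth becomes 1
  Position 23 ')': depth becomes 0
  Position 24 '(': depth becomes 1
  Position 25 ')': depth becomes 0
  Position 26 '(': depth becomes 1
  Position 27 ')': depth becomes 0
Maximum depth reached: 5

5


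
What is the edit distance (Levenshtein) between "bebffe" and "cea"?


Computing edit distance: "bebffe" -> "cea"
DP table:
           c    e    a
      0    1    2    3
  b   1    1    2    3
  e   2    2    1    2
  b   3    3    2    2
  f   4    4    3    3
  f   5    5    4    4
  e   6    6    5    5
Edit distance = dp[6][3] = 5

5


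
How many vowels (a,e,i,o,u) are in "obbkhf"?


Input: obbkhf
Checking each character:
  'o' at position 0: vowel (running total: 1)
  'b' at position 1: consonant
  'b' at position 2: consonant
  'k' at position 3: consonant
  'h' at position 4: consonant
  'f' at position 5: consonant
Total vowels: 1

1


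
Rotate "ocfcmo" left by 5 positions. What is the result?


Input: "ocfcmo", rotate left by 5
First 5 characters: "ocfcm"
Remaining characters: "o"
Concatenate remaining + first: "o" + "ocfcm" = "oocfcm"

oocfcm


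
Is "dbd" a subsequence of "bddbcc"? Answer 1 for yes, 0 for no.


Check if "dbd" is a subsequence of "bddbcc"
Greedy scan:
  Position 0 ('b'): no match needed
  Position 1 ('d'): matches sub[0] = 'd'
  Position 2 ('d'): no match needed
  Position 3 ('b'): matches sub[1] = 'b'
  Position 4 ('c'): no match needed
  Position 5 ('c'): no match needed
Only matched 2/3 characters => not a subsequence

0


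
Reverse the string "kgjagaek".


Input: kgjagaek
Reading characters right to left:
  Position 7: 'k'
  Position 6: 'e'
  Position 5: 'a'
  Position 4: 'g'
  Position 3: 'a'
  Position 2: 'j'
  Position 1: 'g'
  Position 0: 'k'
Reversed: keagajgk

keagajgk


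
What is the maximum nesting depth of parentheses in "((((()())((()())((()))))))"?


Input: "((((()())((()())((()))))))"
Tracking depth:
  Position 0 '(': depth becomes 1
  Position 1 '(': depth becomes 2
  Position 2 '(': depth becomes 3
  Position 3 '(': depth becomes 4
  Position 4 '(': depth becomes 5
  Position 5 ')': depth becomes 4
  Position 6 '(': depth becomes 5
  Position 7 ')': depth becomes 4
  Position 8 ')': depth becomes 3
  Position 9 '(': depth becomes 4
  Position 10 '(': depth becomes 5
  Position 11 '(': depth becomes 6
  Position 12 ')': depth becomes 5
  Position 13 '(': depth becomes 6
  Position 14 ')': depth becomes 5
  Position 15 ')': depth becomes 4
  Position 16 '(': depth becomes 5
  Position 17 '(': depth becomes 6
  Position 18 '(': depth becomes 7
  Position 19 ')': depth becomes 6
  Position 20 ')': depth becomes 5
  Position 21 ')': depth becomes 4
  Position 22 ')': depth becomes 3
  Position 23 ')': depth becomes 2
  Position 24 ')': depth becomes 1
  Position 25 ')': depth becomes 0
Maximum depth reached: 7

7


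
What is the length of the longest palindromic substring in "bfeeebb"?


Input: "bfeeebb"
Checking substrings for palindromes:
  [2:5] "eee" (len 3) => palindrome
  [2:4] "ee" (len 2) => palindrome
  [3:5] "ee" (len 2) => palindrome
  [5:7] "bb" (len 2) => palindrome
Longest palindromic substring: "eee" with length 3

3


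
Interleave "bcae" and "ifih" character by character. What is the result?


Interleaving "bcae" and "ifih":
  Position 0: 'b' from first, 'i' from second => "bi"
  Position 1: 'c' from first, 'f' from second => "cf"
  Position 2: 'a' from first, 'i' from second => "ai"
  Position 3: 'e' from first, 'h' from second => "eh"
Result: bicfaieh

bicfaieh


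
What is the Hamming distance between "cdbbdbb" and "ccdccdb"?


Comparing "cdbbdbb" and "ccdccdb" position by position:
  Position 0: 'c' vs 'c' => same
  Position 1: 'd' vs 'c' => differ
  Position 2: 'b' vs 'd' => differ
  Position 3: 'b' vs 'c' => differ
  Position 4: 'd' vs 'c' => differ
  Position 5: 'b' vs 'd' => differ
  Position 6: 'b' vs 'b' => same
Total differences (Hamming distance): 5

5


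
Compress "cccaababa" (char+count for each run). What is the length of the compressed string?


Input: cccaababa
Runs:
  'c' x 3 => "c3"
  'a' x 2 => "a2"
  'b' x 1 => "b1"
  'a' x 1 => "a1"
  'b' x 1 => "b1"
  'a' x 1 => "a1"
Compressed: "c3a2b1a1b1a1"
Compressed length: 12

12


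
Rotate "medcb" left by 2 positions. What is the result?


Input: "medcb", rotate left by 2
First 2 characters: "me"
Remaining characters: "dcb"
Concatenate remaining + first: "dcb" + "me" = "dcbme"

dcbme


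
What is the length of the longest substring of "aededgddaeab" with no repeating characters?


Input: "aededgddaeab"
Sliding window (track last position of each char):
  Position 0 ('a'): window [0,0] length 1 -- new best
  Position 1 ('e'): window [0,1] length 2 -- new best
  Position 2 ('d'): window [0,2] length 3 -- new best
  Position 3 ('e'): repeat (last at 1), move window start to 2
  Position 3 ('e'): window [2,3] length 2
  Position 4 ('d'): repeat (last at 2), move window start to 3
  Position 4 ('d'): window [3,4] length 2
  Position 5 ('g'): window [3,5] length 3
  Position 6 ('d'): repeat (last at 4), move window start to 5
  Position 6 ('d'): window [5,6] length 2
  Position 7 ('d'): repeat (last at 6), move window start to 7
  Position 7 ('d'): window [7,7] length 1
  Position 8 ('a'): window [7,8] length 2
  Position 9 ('e'): window [7,9] length 3
  Position 10 ('a'): repeat (last at 8), move window start to 9
  Position 10 ('a'): window [9,10] length 2
  Position 11 ('b'): window [9,11] length 3
Longest substring with no repeats: "aed" with length 3

3


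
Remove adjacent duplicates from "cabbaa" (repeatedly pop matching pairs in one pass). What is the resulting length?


Input: cabbaa
Stack-based adjacent duplicate removal:
  Read 'c': push. Stack: c
  Read 'a': push. Stack: ca
  Read 'b': push. Stack: cab
  Read 'b': matches stack top 'b' => pop. Stack: ca
  Read 'a': matches stack top 'a' => pop. Stack: c
  Read 'a': push. Stack: ca
Final stack: "ca" (length 2)

2


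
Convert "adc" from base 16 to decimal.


Input: "adc" in base 16
Positional expansion:
  Digit 'a' (value 10) x 16^2 = 2560
  Digit 'd' (value 13) x 16^1 = 208
  Digit 'c' (value 12) x 16^0 = 12
Sum = 2780

2780


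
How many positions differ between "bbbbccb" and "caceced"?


Comparing "bbbbccb" and "caceced" position by position:
  Position 0: 'b' vs 'c' => DIFFER
  Position 1: 'b' vs 'a' => DIFFER
  Position 2: 'b' vs 'c' => DIFFER
  Position 3: 'b' vs 'e' => DIFFER
  Position 4: 'c' vs 'c' => same
  Position 5: 'c' vs 'e' => DIFFER
  Position 6: 'b' vs 'd' => DIFFER
Positions that differ: 6

6


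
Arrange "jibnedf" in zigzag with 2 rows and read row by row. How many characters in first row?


Zigzag "jibnedf" into 2 rows:
Placing characters:
  'j' => row 0
  'i' => row 1
  'b' => row 0
  'n' => row 1
  'e' => row 0
  'd' => row 1
  'f' => row 0
Rows:
  Row 0: "jbef"
  Row 1: "ind"
First row length: 4

4


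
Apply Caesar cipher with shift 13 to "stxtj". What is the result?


Caesar cipher: shift "stxtj" by 13
  's' (pos 18) + 13 = pos 5 = 'f'
  't' (pos 19) + 13 = pos 6 = 'g'
  'x' (pos 23) + 13 = pos 10 = 'k'
  't' (pos 19) + 13 = pos 6 = 'g'
  'j' (pos 9) + 13 = pos 22 = 'w'
Result: fgkgw

fgkgw


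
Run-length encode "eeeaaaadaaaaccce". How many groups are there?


Input: eeeaaaadaaaaccce
Scanning for consecutive runs:
  Group 1: 'e' x 3 (positions 0-2)
  Group 2: 'a' x 4 (positions 3-6)
  Group 3: 'd' x 1 (positions 7-7)
  Group 4: 'a' x 4 (positions 8-11)
  Group 5: 'c' x 3 (positions 12-14)
  Group 6: 'e' x 1 (positions 15-15)
Total groups: 6

6


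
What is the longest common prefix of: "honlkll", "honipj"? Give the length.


Words: honlkll, honipj
  Position 0: all 'h' => match
  Position 1: all 'o' => match
  Position 2: all 'n' => match
  Position 3: ('l', 'i') => mismatch, stop
LCP = "hon" (length 3)

3


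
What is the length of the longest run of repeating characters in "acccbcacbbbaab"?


Input: "acccbcacbbbaab"
Scanning for longest run:
  Position 1 ('c'): new char, reset run to 1
  Position 2 ('c'): continues run of 'c', length=2
  Position 3 ('c'): continues run of 'c', length=3
  Position 4 ('b'): new char, reset run to 1
  Position 5 ('c'): new char, reset run to 1
  Position 6 ('a'): new char, reset run to 1
  Position 7 ('c'): new char, reset run to 1
  Position 8 ('b'): new char, reset run to 1
  Position 9 ('b'): continues run of 'b', length=2
  Position 10 ('b'): continues run of 'b', length=3
  Position 11 ('a'): new char, reset run to 1
  Position 12 ('a'): continues run of 'a', length=2
  Position 13 ('b'): new char, reset run to 1
Longest run: 'c' with length 3

3


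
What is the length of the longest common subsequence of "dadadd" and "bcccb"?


LCS of "dadadd" and "bcccb"
DP table:
           b    c    c    c    b
      0    0    0    0    0    0
  d   0    0    0    0    0    0
  a   0    0    0    0    0    0
  d   0    0    0    0    0    0
  a   0    0    0    0    0    0
  d   0    0    0    0    0    0
  d   0    0    0    0    0    0
LCS length = dp[6][5] = 0

0


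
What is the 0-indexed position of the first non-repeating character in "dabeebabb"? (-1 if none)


Input: dabeebabb
Character frequencies:
  'a': 2
  'b': 4
  'd': 1
  'e': 2
Scanning left to right for freq == 1:
  Position 0 ('d'): unique! => answer = 0

0


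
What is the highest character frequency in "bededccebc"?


Input: bededccebc
Character counts:
  'b': 2
  'c': 3
  'd': 2
  'e': 3
Maximum frequency: 3

3


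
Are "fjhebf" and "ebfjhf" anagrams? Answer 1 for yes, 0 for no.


Strings: "fjhebf", "ebfjhf"
Sorted first:  beffhj
Sorted second: beffhj
Sorted forms match => anagrams

1


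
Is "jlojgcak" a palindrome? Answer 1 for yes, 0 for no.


Input: jlojgcak
Reversed: kacgjolj
  Compare pos 0 ('j') with pos 7 ('k'): MISMATCH
  Compare pos 1 ('l') with pos 6 ('a'): MISMATCH
  Compare pos 2 ('o') with pos 5 ('c'): MISMATCH
  Compare pos 3 ('j') with pos 4 ('g'): MISMATCH
Result: not a palindrome

0


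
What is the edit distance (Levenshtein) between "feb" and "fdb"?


Computing edit distance: "feb" -> "fdb"
DP table:
           f    d    b
      0    1    2    3
  f   1    0    1    2
  e   2    1    1    2
  b   3    2    2    1
Edit distance = dp[3][3] = 1

1


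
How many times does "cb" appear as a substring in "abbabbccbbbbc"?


Searching for "cb" in "abbabbccbbbbc"
Scanning each position:
  Position 0: "ab" => no
  Position 1: "bb" => no
  Position 2: "ba" => no
  Position 3: "ab" => no
  Position 4: "bb" => no
  Position 5: "bc" => no
  Position 6: "cc" => no
  Position 7: "cb" => MATCH
  Position 8: "bb" => no
  Position 9: "bb" => no
  Position 10: "bb" => no
  Position 11: "bc" => no
Total occurrences: 1

1


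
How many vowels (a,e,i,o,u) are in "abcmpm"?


Input: abcmpm
Checking each character:
  'a' at position 0: vowel (running total: 1)
  'b' at position 1: consonant
  'c' at position 2: consonant
  'm' at position 3: consonant
  'p' at position 4: consonant
  'm' at position 5: consonant
Total vowels: 1

1


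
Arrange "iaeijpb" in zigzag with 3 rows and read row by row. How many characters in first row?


Zigzag "iaeijpb" into 3 rows:
Placing characters:
  'i' => row 0
  'a' => row 1
  'e' => row 2
  'i' => row 1
  'j' => row 0
  'p' => row 1
  'b' => row 2
Rows:
  Row 0: "ij"
  Row 1: "aip"
  Row 2: "eb"
First row length: 2

2


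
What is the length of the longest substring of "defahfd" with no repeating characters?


Input: "defahfd"
Sliding window (track last position of each char):
  Position 0 ('d'): window [0,0] length 1 -- new best
  Position 1 ('e'): window [0,1] length 2 -- new best
  Position 2 ('f'): window [0,2] length 3 -- new best
  Position 3 ('a'): window [0,3] length 4 -- new best
  Position 4 ('h'): window [0,4] length 5 -- new best
  Position 5 ('f'): repeat (last at 2), move window start to 3
  Position 5 ('f'): window [3,5] length 3
  Position 6 ('d'): window [3,6] length 4
Longest substring with no repeats: "defah" with length 5

5


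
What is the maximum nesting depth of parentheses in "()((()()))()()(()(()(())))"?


Input: "()((()()))()()(()(()(())))"
Tracking depth:
  Position 0 '(': depth becomes 1
  Position 1 ')': depth becomes 0
  Position 2 '(': depth becomes 1
  Position 3 '(': depth becomes 2
  Position 4 '(': depth becomes 3
  Position 5 ')': depth becomes 2
  Position 6 '(': depth becomes 3
  Position 7 ')': depth becomes 2
  Position 8 ')': depth becomes 1
  Position 9 ')': depth becomes 0
  Position 10 '(': depth becomes 1
  Position 11 ')': depth becomes 0
  Position 12 '(': depth becomes 1
  Position 13 ')': depth becomes 0
  Position 14 '(': depth becomes 1
  Position 15 '(': depth becomes 2
  Position 16 ')': depth becomes 1
  Position 17 '(': depth becomes 2
  Position 18 '(': depth becomes 3
  Position 19 ')': depth becomes 2
  Position 20 '(': depth becomes 3
  Position 21 '(': depth becomes 4
  Position 22 ')': depth becomes 3
  Position 23 ')': depth becomes 2
  Position 24 ')': depth becomes 1
  Position 25 ')': depth becomes 0
Maximum depth reached: 4

4


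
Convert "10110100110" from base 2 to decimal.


Input: "10110100110" in base 2
Positional expansion:
  Digit '1' (value 1) x 2^10 = 1024
  Digit '0' (value 0) x 2^9 = 0
  Digit '1' (value 1) x 2^8 = 256
  Digit '1' (value 1) x 2^7 = 128
  Digit '0' (value 0) x 2^6 = 0
  Digit '1' (value 1) x 2^5 = 32
  Digit '0' (value 0) x 2^4 = 0
  Digit '0' (value 0) x 2^3 = 0
  Digit '1' (value 1) x 2^2 = 4
  Digit '1' (value 1) x 2^1 = 2
  Digit '0' (value 0) x 2^0 = 0
Sum = 1446

1446


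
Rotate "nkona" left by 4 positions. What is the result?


Input: "nkona", rotate left by 4
First 4 characters: "nkon"
Remaining characters: "a"
Concatenate remaining + first: "a" + "nkon" = "ankon"

ankon


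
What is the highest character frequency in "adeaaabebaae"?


Input: adeaaabebaae
Character counts:
  'a': 6
  'b': 2
  'd': 1
  'e': 3
Maximum frequency: 6

6


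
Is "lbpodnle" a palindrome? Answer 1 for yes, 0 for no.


Input: lbpodnle
Reversed: elndopbl
  Compare pos 0 ('l') with pos 7 ('e'): MISMATCH
  Compare pos 1 ('b') with pos 6 ('l'): MISMATCH
  Compare pos 2 ('p') with pos 5 ('n'): MISMATCH
  Compare pos 3 ('o') with pos 4 ('d'): MISMATCH
Result: not a palindrome

0


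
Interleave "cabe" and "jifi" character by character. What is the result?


Interleaving "cabe" and "jifi":
  Position 0: 'c' from first, 'j' from second => "cj"
  Position 1: 'a' from first, 'i' from second => "ai"
  Position 2: 'b' from first, 'f' from second => "bf"
  Position 3: 'e' from first, 'i' from second => "ei"
Result: cjaibfei

cjaibfei


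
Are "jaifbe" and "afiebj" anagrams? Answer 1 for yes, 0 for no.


Strings: "jaifbe", "afiebj"
Sorted first:  abefij
Sorted second: abefij
Sorted forms match => anagrams

1


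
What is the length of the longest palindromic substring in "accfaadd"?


Input: "accfaadd"
Checking substrings for palindromes:
  [1:3] "cc" (len 2) => palindrome
  [4:6] "aa" (len 2) => palindrome
  [6:8] "dd" (len 2) => palindrome
Longest palindromic substring: "cc" with length 2

2


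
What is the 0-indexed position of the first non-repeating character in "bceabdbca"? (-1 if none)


Input: bceabdbca
Character frequencies:
  'a': 2
  'b': 3
  'c': 2
  'd': 1
  'e': 1
Scanning left to right for freq == 1:
  Position 0 ('b'): freq=3, skip
  Position 1 ('c'): freq=2, skip
  Position 2 ('e'): unique! => answer = 2

2


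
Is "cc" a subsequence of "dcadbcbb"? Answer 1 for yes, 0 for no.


Check if "cc" is a subsequence of "dcadbcbb"
Greedy scan:
  Position 0 ('d'): no match needed
  Position 1 ('c'): matches sub[0] = 'c'
  Position 2 ('a'): no match needed
  Position 3 ('d'): no match needed
  Position 4 ('b'): no match needed
  Position 5 ('c'): matches sub[1] = 'c'
  Position 6 ('b'): no match needed
  Position 7 ('b'): no match needed
All 2 characters matched => is a subsequence

1


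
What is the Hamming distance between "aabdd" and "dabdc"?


Comparing "aabdd" and "dabdc" position by position:
  Position 0: 'a' vs 'd' => differ
  Position 1: 'a' vs 'a' => same
  Position 2: 'b' vs 'b' => same
  Position 3: 'd' vs 'd' => same
  Position 4: 'd' vs 'c' => differ
Total differences (Hamming distance): 2

2


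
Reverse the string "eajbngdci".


Input: eajbngdci
Reading characters right to left:
  Position 8: 'i'
  Position 7: 'c'
  Position 6: 'd'
  Position 5: 'g'
  Position 4: 'n'
  Position 3: 'b'
  Position 2: 'j'
  Position 1: 'a'
  Position 0: 'e'
Reversed: icdgnbjae

icdgnbjae


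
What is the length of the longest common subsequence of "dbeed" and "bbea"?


LCS of "dbeed" and "bbea"
DP table:
           b    b    e    a
      0    0    0    0    0
  d   0    0    0    0    0
  b   0    1    1    1    1
  e   0    1    1    2    2
  e   0    1    1    2    2
  d   0    1    1    2    2
LCS length = dp[5][4] = 2

2


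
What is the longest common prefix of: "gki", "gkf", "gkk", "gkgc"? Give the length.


Words: gki, gkf, gkk, gkgc
  Position 0: all 'g' => match
  Position 1: all 'k' => match
  Position 2: ('i', 'f', 'k', 'g') => mismatch, stop
LCP = "gk" (length 2)

2


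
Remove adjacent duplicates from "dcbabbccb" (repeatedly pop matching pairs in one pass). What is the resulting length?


Input: dcbabbccb
Stack-based adjacent duplicate removal:
  Read 'd': push. Stack: d
  Read 'c': push. Stack: dc
  Read 'b': push. Stack: dcb
  Read 'a': push. Stack: dcba
  Read 'b': push. Stack: dcbab
  Read 'b': matches stack top 'b' => pop. Stack: dcba
  Read 'c': push. Stack: dcbac
  Read 'c': matches stack top 'c' => pop. Stack: dcba
  Read 'b': push. Stack: dcbab
Final stack: "dcbab" (length 5)

5


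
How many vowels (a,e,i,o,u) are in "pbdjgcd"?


Input: pbdjgcd
Checking each character:
  'p' at position 0: consonant
  'b' at position 1: consonant
  'd' at position 2: consonant
  'j' at position 3: consonant
  'g' at position 4: consonant
  'c' at position 5: consonant
  'd' at position 6: consonant
Total vowels: 0

0


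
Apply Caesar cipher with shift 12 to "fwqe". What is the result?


Caesar cipher: shift "fwqe" by 12
  'f' (pos 5) + 12 = pos 17 = 'r'
  'w' (pos 22) + 12 = pos 8 = 'i'
  'q' (pos 16) + 12 = pos 2 = 'c'
  'e' (pos 4) + 12 = pos 16 = 'q'
Result: ricq

ricq


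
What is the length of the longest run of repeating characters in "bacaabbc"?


Input: "bacaabbc"
Scanning for longest run:
  Position 1 ('a'): new char, reset run to 1
  Position 2 ('c'): new char, reset run to 1
  Position 3 ('a'): new char, reset run to 1
  Position 4 ('a'): continues run of 'a', length=2
  Position 5 ('b'): new char, reset run to 1
  Position 6 ('b'): continues run of 'b', length=2
  Position 7 ('c'): new char, reset run to 1
Longest run: 'a' with length 2

2


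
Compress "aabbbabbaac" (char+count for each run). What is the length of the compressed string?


Input: aabbbabbaac
Runs:
  'a' x 2 => "a2"
  'b' x 3 => "b3"
  'a' x 1 => "a1"
  'b' x 2 => "b2"
  'a' x 2 => "a2"
  'c' x 1 => "c1"
Compressed: "a2b3a1b2a2c1"
Compressed length: 12

12


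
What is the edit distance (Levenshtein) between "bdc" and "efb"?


Computing edit distance: "bdc" -> "efb"
DP table:
           e    f    b
      0    1    2    3
  b   1    1    2    2
  d   2    2    2    3
  c   3    3    3    3
Edit distance = dp[3][3] = 3

3


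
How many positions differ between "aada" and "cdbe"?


Comparing "aada" and "cdbe" position by position:
  Position 0: 'a' vs 'c' => DIFFER
  Position 1: 'a' vs 'd' => DIFFER
  Position 2: 'd' vs 'b' => DIFFER
  Position 3: 'a' vs 'e' => DIFFER
Positions that differ: 4

4


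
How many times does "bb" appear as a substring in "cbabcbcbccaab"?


Searching for "bb" in "cbabcbcbccaab"
Scanning each position:
  Position 0: "cb" => no
  Position 1: "ba" => no
  Position 2: "ab" => no
  Position 3: "bc" => no
  Position 4: "cb" => no
  Position 5: "bc" => no
  Position 6: "cb" => no
  Position 7: "bc" => no
  Position 8: "cc" => no
  Position 9: "ca" => no
  Position 10: "aa" => no
  Position 11: "ab" => no
Total occurrences: 0

0


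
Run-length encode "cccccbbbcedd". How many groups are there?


Input: cccccbbbcedd
Scanning for consecutive runs:
  Group 1: 'c' x 5 (positions 0-4)
  Group 2: 'b' x 3 (positions 5-7)
  Group 3: 'c' x 1 (positions 8-8)
  Group 4: 'e' x 1 (positions 9-9)
  Group 5: 'd' x 2 (positions 10-11)
Total groups: 5

5


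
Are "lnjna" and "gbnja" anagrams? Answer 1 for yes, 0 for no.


Strings: "lnjna", "gbnja"
Sorted first:  ajlnn
Sorted second: abgjn
Differ at position 1: 'j' vs 'b' => not anagrams

0


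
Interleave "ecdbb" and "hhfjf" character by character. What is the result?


Interleaving "ecdbb" and "hhfjf":
  Position 0: 'e' from first, 'h' from second => "eh"
  Position 1: 'c' from first, 'h' from second => "ch"
  Position 2: 'd' from first, 'f' from second => "df"
  Position 3: 'b' from first, 'j' from second => "bj"
  Position 4: 'b' from first, 'f' from second => "bf"
Result: ehchdfbjbf

ehchdfbjbf


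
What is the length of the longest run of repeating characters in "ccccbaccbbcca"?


Input: "ccccbaccbbcca"
Scanning for longest run:
  Position 1 ('c'): continues run of 'c', length=2
  Position 2 ('c'): continues run of 'c', length=3
  Position 3 ('c'): continues run of 'c', length=4
  Position 4 ('b'): new char, reset run to 1
  Position 5 ('a'): new char, reset run to 1
  Position 6 ('c'): new char, reset run to 1
  Position 7 ('c'): continues run of 'c', length=2
  Position 8 ('b'): new char, reset run to 1
  Position 9 ('b'): continues run of 'b', length=2
  Position 10 ('c'): new char, reset run to 1
  Position 11 ('c'): continues run of 'c', length=2
  Position 12 ('a'): new char, reset run to 1
Longest run: 'c' with length 4

4


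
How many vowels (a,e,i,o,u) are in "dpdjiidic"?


Input: dpdjiidic
Checking each character:
  'd' at position 0: consonant
  'p' at position 1: consonant
  'd' at position 2: consonant
  'j' at position 3: consonant
  'i' at position 4: vowel (running total: 1)
  'i' at position 5: vowel (running total: 2)
  'd' at position 6: consonant
  'i' at position 7: vowel (running total: 3)
  'c' at position 8: consonant
Total vowels: 3

3


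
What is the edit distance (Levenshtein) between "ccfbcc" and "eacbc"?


Computing edit distance: "ccfbcc" -> "eacbc"
DP table:
           e    a    c    b    c
      0    1    2    3    4    5
  c   1    1    2    2    3    4
  c   2    2    2    2    3    3
  f   3    3    3    3    3    4
  b   4    4    4    4    3    4
  c   5    5    5    4    4    3
  c   6    6    6    5    5    4
Edit distance = dp[6][5] = 4

4


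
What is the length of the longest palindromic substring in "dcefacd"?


Input: "dcefacd"
Checking substrings for palindromes:
  No multi-char palindromic substrings found
Longest palindromic substring: "d" with length 1

1


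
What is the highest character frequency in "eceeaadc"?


Input: eceeaadc
Character counts:
  'a': 2
  'c': 2
  'd': 1
  'e': 3
Maximum frequency: 3

3


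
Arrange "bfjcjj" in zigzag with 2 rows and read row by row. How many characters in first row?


Zigzag "bfjcjj" into 2 rows:
Placing characters:
  'b' => row 0
  'f' => row 1
  'j' => row 0
  'c' => row 1
  'j' => row 0
  'j' => row 1
Rows:
  Row 0: "bjj"
  Row 1: "fcj"
First row length: 3

3


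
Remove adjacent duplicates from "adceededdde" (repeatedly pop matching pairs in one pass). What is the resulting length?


Input: adceededdde
Stack-based adjacent duplicate removal:
  Read 'a': push. Stack: a
  Read 'd': push. Stack: ad
  Read 'c': push. Stack: adc
  Read 'e': push. Stack: adce
  Read 'e': matches stack top 'e' => pop. Stack: adc
  Read 'd': push. Stack: adcd
  Read 'e': push. Stack: adcde
  Read 'd': push. Stack: adcded
  Read 'd': matches stack top 'd' => pop. Stack: adcde
  Read 'd': push. Stack: adcded
  Read 'e': push. Stack: adcdede
Final stack: "adcdede" (length 7)

7


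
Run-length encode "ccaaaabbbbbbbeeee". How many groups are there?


Input: ccaaaabbbbbbbeeee
Scanning for consecutive runs:
  Group 1: 'c' x 2 (positions 0-1)
  Group 2: 'a' x 4 (positions 2-5)
  Group 3: 'b' x 7 (positions 6-12)
  Group 4: 'e' x 4 (positions 13-16)
Total groups: 4

4


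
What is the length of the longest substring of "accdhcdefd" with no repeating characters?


Input: "accdhcdefd"
Sliding window (track last position of each char):
  Position 0 ('a'): window [0,0] length 1 -- new best
  Position 1 ('c'): window [0,1] length 2 -- new best
  Position 2 ('c'): repeat (last at 1), move window start to 2
  Position 2 ('c'): window [2,2] length 1
  Position 3 ('d'): window [2,3] length 2
  Position 4 ('h'): window [2,4] length 3 -- new best
  Position 5 ('c'): repeat (last at 2), move window start to 3
  Position 5 ('c'): window [3,5] length 3
  Position 6 ('d'): repeat (last at 3), move window start to 4
  Position 6 ('d'): window [4,6] length 3
  Position 7 ('e'): window [4,7] length 4 -- new best
  Position 8 ('f'): window [4,8] length 5 -- new best
  Position 9 ('d'): repeat (last at 6), move window start to 7
  Position 9 ('d'): window [7,9] length 3
Longest substring with no repeats: "hcdef" with length 5

5


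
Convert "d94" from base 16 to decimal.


Input: "d94" in base 16
Positional expansion:
  Digit 'd' (value 13) x 16^2 = 3328
  Digit '9' (value 9) x 16^1 = 144
  Digit '4' (value 4) x 16^0 = 4
Sum = 3476

3476


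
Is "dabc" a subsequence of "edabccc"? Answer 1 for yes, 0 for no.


Check if "dabc" is a subsequence of "edabccc"
Greedy scan:
  Position 0 ('e'): no match needed
  Position 1 ('d'): matches sub[0] = 'd'
  Position 2 ('a'): matches sub[1] = 'a'
  Position 3 ('b'): matches sub[2] = 'b'
  Position 4 ('c'): matches sub[3] = 'c'
  Position 5 ('c'): no match needed
  Position 6 ('c'): no match needed
All 4 characters matched => is a subsequence

1


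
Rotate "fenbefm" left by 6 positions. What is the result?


Input: "fenbefm", rotate left by 6
First 6 characters: "fenbef"
Remaining characters: "m"
Concatenate remaining + first: "m" + "fenbef" = "mfenbef"

mfenbef


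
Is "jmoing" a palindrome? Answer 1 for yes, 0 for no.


Input: jmoing
Reversed: gniomj
  Compare pos 0 ('j') with pos 5 ('g'): MISMATCH
  Compare pos 1 ('m') with pos 4 ('n'): MISMATCH
  Compare pos 2 ('o') with pos 3 ('i'): MISMATCH
Result: not a palindrome

0


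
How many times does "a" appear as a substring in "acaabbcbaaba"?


Searching for "a" in "acaabbcbaaba"
Scanning each position:
  Position 0: "a" => MATCH
  Position 1: "c" => no
  Position 2: "a" => MATCH
  Position 3: "a" => MATCH
  Position 4: "b" => no
  Position 5: "b" => no
  Position 6: "c" => no
  Position 7: "b" => no
  Position 8: "a" => MATCH
  Position 9: "a" => MATCH
  Position 10: "b" => no
  Position 11: "a" => MATCH
Total occurrences: 6

6


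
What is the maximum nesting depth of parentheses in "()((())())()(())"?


Input: "()((())())()(())"
Tracking depth:
  Position 0 '(': depth becomes 1
  Position 1 ')': depth becomes 0
  Position 2 '(': depth becomes 1
  Position 3 '(': depth becomes 2
  Position 4 '(': depth becomes 3
  Position 5 ')': depth becomes 2
  Position 6 ')': depth becomes 1
  Position 7 '(': depth becomes 2
  Position 8 ')': depth becomes 1
  Position 9 ')': depth becomes 0
  Position 10 '(': depth becomes 1
  Position 11 ')': depth becomes 0
  Position 12 '(': depth becomes 1
  Position 13 '(': depth becomes 2
  Position 14 ')': depth becomes 1
  Position 15 ')': depth becomes 0
Maximum depth reached: 3

3


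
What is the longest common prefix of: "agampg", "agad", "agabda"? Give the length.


Words: agampg, agad, agabda
  Position 0: all 'a' => match
  Position 1: all 'g' => match
  Position 2: all 'a' => match
  Position 3: ('m', 'd', 'b') => mismatch, stop
LCP = "aga" (length 3)

3


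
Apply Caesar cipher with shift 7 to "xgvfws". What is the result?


Caesar cipher: shift "xgvfws" by 7
  'x' (pos 23) + 7 = pos 4 = 'e'
  'g' (pos 6) + 7 = pos 13 = 'n'
  'v' (pos 21) + 7 = pos 2 = 'c'
  'f' (pos 5) + 7 = pos 12 = 'm'
  'w' (pos 22) + 7 = pos 3 = 'd'
  's' (pos 18) + 7 = pos 25 = 'z'
Result: encmdz

encmdz


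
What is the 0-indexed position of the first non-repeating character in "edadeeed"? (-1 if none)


Input: edadeeed
Character frequencies:
  'a': 1
  'd': 3
  'e': 4
Scanning left to right for freq == 1:
  Position 0 ('e'): freq=4, skip
  Position 1 ('d'): freq=3, skip
  Position 2 ('a'): unique! => answer = 2

2


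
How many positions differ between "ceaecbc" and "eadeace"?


Comparing "ceaecbc" and "eadeace" position by position:
  Position 0: 'c' vs 'e' => DIFFER
  Position 1: 'e' vs 'a' => DIFFER
  Position 2: 'a' vs 'd' => DIFFER
  Position 3: 'e' vs 'e' => same
  Position 4: 'c' vs 'a' => DIFFER
  Position 5: 'b' vs 'c' => DIFFER
  Position 6: 'c' vs 'e' => DIFFER
Positions that differ: 6

6


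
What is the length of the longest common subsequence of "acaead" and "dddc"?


LCS of "acaead" and "dddc"
DP table:
           d    d    d    c
      0    0    0    0    0
  a   0    0    0    0    0
  c   0    0    0    0    1
  a   0    0    0    0    1
  e   0    0    0    0    1
  a   0    0    0    0    1
  d   0    1    1    1    1
LCS length = dp[6][4] = 1

1


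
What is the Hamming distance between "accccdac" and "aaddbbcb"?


Comparing "accccdac" and "aaddbbcb" position by position:
  Position 0: 'a' vs 'a' => same
  Position 1: 'c' vs 'a' => differ
  Position 2: 'c' vs 'd' => differ
  Position 3: 'c' vs 'd' => differ
  Position 4: 'c' vs 'b' => differ
  Position 5: 'd' vs 'b' => differ
  Position 6: 'a' vs 'c' => differ
  Position 7: 'c' vs 'b' => differ
Total differences (Hamming distance): 7

7


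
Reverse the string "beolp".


Input: beolp
Reading characters right to left:
  Position 4: 'p'
  Position 3: 'l'
  Position 2: 'o'
  Position 1: 'e'
  Position 0: 'b'
Reversed: ploeb

ploeb


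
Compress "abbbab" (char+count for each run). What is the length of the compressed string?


Input: abbbab
Runs:
  'a' x 1 => "a1"
  'b' x 3 => "b3"
  'a' x 1 => "a1"
  'b' x 1 => "b1"
Compressed: "a1b3a1b1"
Compressed length: 8

8


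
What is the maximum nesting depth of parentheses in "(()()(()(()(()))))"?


Input: "(()()(()(()(()))))"
Tracking depth:
  Position 0 '(': depth becomes 1
  Position 1 '(': depth becomes 2
  Position 2 ')': depth becomes 1
  Position 3 '(': depth becomes 2
  Position 4 ')': depth becomes 1
  Position 5 '(': depth becomes 2
  Position 6 '(': depth becomes 3
  Position 7 ')': depth becomes 2
  Position 8 '(': depth becomes 3
  Position 9 '(': depth becomes 4
  Position 10 ')': depth becomes 3
  Position 11 '(': depth becomes 4
  Position 12 '(': depth becomes 5
  Position 13 ')': depth becomes 4
  Position 14 ')': depth becomes 3
  Position 15 ')': depth becomes 2
  Position 16 ')': depth becomes 1
  Position 17 ')': depth becomes 0
Maximum depth reached: 5

5


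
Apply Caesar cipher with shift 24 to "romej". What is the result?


Caesar cipher: shift "romej" by 24
  'r' (pos 17) + 24 = pos 15 = 'p'
  'o' (pos 14) + 24 = pos 12 = 'm'
  'm' (pos 12) + 24 = pos 10 = 'k'
  'e' (pos 4) + 24 = pos 2 = 'c'
  'j' (pos 9) + 24 = pos 7 = 'h'
Result: pmkch

pmkch


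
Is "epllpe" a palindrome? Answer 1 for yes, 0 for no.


Input: epllpe
Reversed: epllpe
  Compare pos 0 ('e') with pos 5 ('e'): match
  Compare pos 1 ('p') with pos 4 ('p'): match
  Compare pos 2 ('l') with pos 3 ('l'): match
Result: palindrome

1


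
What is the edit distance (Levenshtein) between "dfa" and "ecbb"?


Computing edit distance: "dfa" -> "ecbb"
DP table:
           e    c    b    b
      0    1    2    3    4
  d   1    1    2    3    4
  f   2    2    2    3    4
  a   3    3    3    3    4
Edit distance = dp[3][4] = 4

4


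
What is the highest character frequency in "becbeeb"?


Input: becbeeb
Character counts:
  'b': 3
  'c': 1
  'e': 3
Maximum frequency: 3

3


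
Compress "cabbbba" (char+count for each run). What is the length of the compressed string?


Input: cabbbba
Runs:
  'c' x 1 => "c1"
  'a' x 1 => "a1"
  'b' x 4 => "b4"
  'a' x 1 => "a1"
Compressed: "c1a1b4a1"
Compressed length: 8

8


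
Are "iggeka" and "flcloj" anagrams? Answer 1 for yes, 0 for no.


Strings: "iggeka", "flcloj"
Sorted first:  aeggik
Sorted second: cfjllo
Differ at position 0: 'a' vs 'c' => not anagrams

0


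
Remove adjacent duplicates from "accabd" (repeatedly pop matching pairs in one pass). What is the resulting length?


Input: accabd
Stack-based adjacent duplicate removal:
  Read 'a': push. Stack: a
  Read 'c': push. Stack: ac
  Read 'c': matches stack top 'c' => pop. Stack: a
  Read 'a': matches stack top 'a' => pop. Stack: (empty)
  Read 'b': push. Stack: b
  Read 'd': push. Stack: bd
Final stack: "bd" (length 2)

2
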